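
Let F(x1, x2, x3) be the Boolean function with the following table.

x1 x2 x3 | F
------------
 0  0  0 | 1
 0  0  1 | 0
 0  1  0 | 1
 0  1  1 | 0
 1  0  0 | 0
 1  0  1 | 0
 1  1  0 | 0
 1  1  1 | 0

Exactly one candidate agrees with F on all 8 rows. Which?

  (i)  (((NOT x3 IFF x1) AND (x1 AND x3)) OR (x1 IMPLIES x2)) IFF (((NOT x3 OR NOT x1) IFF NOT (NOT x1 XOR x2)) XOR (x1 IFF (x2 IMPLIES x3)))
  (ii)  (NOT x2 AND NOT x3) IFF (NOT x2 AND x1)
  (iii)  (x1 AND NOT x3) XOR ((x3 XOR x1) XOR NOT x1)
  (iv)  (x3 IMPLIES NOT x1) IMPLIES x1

(i): at (0,0,0) it gives 0, but F = 1 — eliminated.
(ii): at (0,0,0) it gives 0, but F = 1 — eliminated.
(iv): at (0,0,0) it gives 0, but F = 1 — eliminated.
(iii) is the remaining candidate, and it agrees with F on all 8 inputs.

iii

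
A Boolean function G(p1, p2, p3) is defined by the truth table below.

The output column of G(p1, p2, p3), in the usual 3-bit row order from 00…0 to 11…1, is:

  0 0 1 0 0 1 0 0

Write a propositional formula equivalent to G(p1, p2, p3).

G(p1, p2, p3) = ((NOT p1 AND p2) AND NOT p3) OR ((p1 AND NOT p2) AND p3)

Collect the rows where G=1 — (0,1,0), (1,0,1) — and write one minterm per row: ¬p1·p2·¬p3, p1·¬p2·p3. Their union (logical OR) reproduces the table exactly.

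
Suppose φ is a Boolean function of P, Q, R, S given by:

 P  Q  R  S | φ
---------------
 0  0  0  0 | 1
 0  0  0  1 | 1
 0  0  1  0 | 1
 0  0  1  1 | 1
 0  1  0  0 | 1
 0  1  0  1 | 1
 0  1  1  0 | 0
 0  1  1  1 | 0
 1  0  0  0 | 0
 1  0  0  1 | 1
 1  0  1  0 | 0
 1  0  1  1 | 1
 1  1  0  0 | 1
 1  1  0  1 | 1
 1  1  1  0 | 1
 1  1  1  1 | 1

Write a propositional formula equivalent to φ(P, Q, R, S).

φ(P, Q, R, S) = NOT ((((((NOT P AND Q) AND R) AND NOT S) OR (((NOT P AND Q) AND R) AND S)) OR (((P AND NOT Q) AND NOT R) AND NOT S)) OR (((P AND NOT Q) AND R) AND NOT S))

φ is 0 on only 4 rows — (0,1,1,0), (0,1,1,1), (1,0,0,0), (1,0,1,0). Writing each as a minterm (¬P·Q·R·¬S, ¬P·Q·R·S, P·¬Q·¬R·¬S, P·¬Q·R·¬S) and OR-ing them characterizes exactly where φ=0, so φ is the negation of that disjunction.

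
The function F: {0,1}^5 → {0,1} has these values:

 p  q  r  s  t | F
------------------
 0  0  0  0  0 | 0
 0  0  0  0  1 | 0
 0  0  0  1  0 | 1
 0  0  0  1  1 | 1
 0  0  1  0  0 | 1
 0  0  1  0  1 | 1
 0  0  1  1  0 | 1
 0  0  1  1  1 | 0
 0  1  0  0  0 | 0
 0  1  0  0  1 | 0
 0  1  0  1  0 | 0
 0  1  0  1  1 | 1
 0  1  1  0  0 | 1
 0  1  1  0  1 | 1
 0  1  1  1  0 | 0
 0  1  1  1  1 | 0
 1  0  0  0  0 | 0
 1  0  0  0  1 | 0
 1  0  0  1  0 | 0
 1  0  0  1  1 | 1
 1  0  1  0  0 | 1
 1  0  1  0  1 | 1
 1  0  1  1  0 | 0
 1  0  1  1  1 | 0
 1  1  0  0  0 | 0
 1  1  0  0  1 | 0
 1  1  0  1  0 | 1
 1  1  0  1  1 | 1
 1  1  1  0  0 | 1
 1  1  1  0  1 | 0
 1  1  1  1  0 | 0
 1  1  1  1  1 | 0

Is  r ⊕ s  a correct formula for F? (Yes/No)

Evaluate r ⊕ s on each row and compare to F:
  p=0, q=0, r=0, s=0, t=0: formula gives 0, F = 0 ✓
  p=0, q=0, r=0, s=0, t=1: formula gives 0, F = 0 ✓
  p=0, q=0, r=0, s=1, t=0: formula gives 1, F = 1 ✓
  p=0, q=0, r=0, s=1, t=1: formula gives 1, F = 1 ✓
  …
  p=0, q=0, r=1, s=1, t=0: formula gives 0, but F = 1 ✗
Since they disagree at (0,0,1,1,0), the expression is not a correct formula for F.

No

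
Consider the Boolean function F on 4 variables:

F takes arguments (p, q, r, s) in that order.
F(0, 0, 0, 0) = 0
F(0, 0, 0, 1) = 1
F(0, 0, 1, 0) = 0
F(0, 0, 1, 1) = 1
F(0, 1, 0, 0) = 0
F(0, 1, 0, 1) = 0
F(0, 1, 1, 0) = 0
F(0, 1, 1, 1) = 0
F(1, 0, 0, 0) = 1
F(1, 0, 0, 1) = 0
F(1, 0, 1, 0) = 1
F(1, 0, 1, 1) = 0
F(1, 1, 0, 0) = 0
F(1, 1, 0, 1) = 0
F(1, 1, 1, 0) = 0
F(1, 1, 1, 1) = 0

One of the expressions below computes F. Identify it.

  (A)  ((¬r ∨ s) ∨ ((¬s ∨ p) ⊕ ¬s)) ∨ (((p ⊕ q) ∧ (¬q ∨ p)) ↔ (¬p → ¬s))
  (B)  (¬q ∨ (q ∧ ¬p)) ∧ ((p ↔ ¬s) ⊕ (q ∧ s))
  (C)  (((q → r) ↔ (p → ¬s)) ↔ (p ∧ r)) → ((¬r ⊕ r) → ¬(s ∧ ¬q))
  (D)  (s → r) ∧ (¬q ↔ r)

B

(A) disagrees with F on (0,0,0,0) (formula → 1, table → 0); rule it out.
(C) disagrees with F on (0,0,0,0) (formula → 1, table → 0); rule it out.
(D) disagrees with F on (0,0,0,1) (formula → 0, table → 1); rule it out.
Only (B) survives; checking it on all 16 rows confirms it matches F.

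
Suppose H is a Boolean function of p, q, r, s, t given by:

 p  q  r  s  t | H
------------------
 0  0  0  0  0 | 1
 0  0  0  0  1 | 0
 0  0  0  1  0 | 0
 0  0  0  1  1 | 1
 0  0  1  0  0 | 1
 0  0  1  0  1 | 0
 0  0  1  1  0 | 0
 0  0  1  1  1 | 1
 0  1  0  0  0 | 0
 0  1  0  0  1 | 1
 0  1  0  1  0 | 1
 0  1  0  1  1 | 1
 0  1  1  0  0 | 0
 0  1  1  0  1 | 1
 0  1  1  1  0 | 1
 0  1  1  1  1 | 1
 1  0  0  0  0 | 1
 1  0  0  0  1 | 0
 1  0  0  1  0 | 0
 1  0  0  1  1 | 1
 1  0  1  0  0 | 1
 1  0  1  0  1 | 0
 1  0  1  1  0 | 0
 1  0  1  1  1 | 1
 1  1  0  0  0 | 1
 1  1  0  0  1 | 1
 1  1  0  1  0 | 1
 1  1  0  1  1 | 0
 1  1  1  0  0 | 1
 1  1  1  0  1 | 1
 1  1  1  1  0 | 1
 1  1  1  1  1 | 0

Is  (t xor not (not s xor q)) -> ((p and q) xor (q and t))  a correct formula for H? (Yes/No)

Yes

Evaluate (t xor not (not s xor q)) -> ((p and q) xor (q and t)) on each row and compare to H:
  p=0, q=0, r=0, s=0, t=0: formula gives 1, H = 1 ✓
  p=0, q=0, r=0, s=0, t=1: formula gives 0, H = 0 ✓
  p=0, q=0, r=0, s=1, t=0: formula gives 0, H = 0 ✓
  p=0, q=0, r=0, s=1, t=1: formula gives 1, H = 1 ✓
  …and likewise for the remaining 28 rows.
No disagreement on any input; they are logically equivalent.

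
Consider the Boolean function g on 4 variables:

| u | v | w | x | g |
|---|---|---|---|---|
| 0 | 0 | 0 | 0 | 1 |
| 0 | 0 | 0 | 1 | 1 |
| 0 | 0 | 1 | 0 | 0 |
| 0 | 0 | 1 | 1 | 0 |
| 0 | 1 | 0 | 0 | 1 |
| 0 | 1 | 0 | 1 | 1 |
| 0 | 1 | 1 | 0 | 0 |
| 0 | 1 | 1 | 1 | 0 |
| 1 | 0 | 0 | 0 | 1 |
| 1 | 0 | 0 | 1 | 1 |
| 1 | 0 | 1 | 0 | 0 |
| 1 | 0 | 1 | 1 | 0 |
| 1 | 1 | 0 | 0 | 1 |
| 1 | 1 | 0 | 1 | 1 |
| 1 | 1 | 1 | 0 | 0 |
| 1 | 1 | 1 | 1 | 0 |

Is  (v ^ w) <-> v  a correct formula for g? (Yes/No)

Yes

Test each input against both g and the formula:
  u=0, v=0, w=0, x=0: formula gives 1, g = 1 ✓
  u=0, v=0, w=0, x=1: formula gives 1, g = 1 ✓
  u=0, v=0, w=1, x=0: formula gives 0, g = 0 ✓
  u=0, v=0, w=1, x=1: formula gives 0, g = 0 ✓
  …and likewise for the remaining 12 rows.
No disagreement on any input; they are logically equivalent.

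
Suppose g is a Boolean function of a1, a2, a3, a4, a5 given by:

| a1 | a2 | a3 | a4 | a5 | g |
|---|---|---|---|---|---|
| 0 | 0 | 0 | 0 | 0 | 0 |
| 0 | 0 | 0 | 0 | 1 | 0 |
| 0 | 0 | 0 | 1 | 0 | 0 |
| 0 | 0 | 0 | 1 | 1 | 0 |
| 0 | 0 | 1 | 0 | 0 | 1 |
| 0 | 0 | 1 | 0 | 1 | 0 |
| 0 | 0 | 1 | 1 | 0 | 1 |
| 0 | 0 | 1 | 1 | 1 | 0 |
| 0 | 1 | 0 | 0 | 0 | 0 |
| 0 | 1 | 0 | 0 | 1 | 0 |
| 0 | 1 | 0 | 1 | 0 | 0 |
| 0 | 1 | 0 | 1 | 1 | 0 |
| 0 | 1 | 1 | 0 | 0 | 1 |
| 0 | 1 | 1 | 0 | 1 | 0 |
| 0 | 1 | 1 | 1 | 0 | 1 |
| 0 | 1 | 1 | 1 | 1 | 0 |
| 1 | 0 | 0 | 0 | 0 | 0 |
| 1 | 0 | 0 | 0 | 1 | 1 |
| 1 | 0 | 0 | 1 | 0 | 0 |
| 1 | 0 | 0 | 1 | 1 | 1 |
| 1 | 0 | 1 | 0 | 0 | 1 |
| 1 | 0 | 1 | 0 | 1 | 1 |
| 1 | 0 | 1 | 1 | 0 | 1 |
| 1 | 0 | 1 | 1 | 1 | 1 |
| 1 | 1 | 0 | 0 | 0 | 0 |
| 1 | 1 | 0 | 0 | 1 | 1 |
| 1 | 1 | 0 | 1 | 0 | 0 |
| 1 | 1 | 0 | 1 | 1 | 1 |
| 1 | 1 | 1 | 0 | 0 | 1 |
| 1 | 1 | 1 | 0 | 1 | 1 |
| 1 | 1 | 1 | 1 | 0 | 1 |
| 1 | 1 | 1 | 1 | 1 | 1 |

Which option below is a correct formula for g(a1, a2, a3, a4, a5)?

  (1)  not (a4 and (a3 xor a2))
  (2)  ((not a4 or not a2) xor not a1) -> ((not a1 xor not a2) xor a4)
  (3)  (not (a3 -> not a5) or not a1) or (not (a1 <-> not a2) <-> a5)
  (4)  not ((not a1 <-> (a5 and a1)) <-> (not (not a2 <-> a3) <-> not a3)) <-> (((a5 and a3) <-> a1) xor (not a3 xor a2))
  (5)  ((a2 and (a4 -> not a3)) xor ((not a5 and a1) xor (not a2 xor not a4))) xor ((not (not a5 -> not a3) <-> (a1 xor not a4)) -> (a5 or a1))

(1) fails at (0,0,0,0,0): the formula yields 1, g is 0.
(2) fails at (0,0,0,0,0): the formula yields 1, g is 0.
(3) fails at (0,0,0,0,0): the formula yields 1, g is 0.
(5) fails at (0,0,0,0,0): the formula yields 1, g is 0.
That leaves (4). Evaluating it on every row reproduces the table of g exactly.

4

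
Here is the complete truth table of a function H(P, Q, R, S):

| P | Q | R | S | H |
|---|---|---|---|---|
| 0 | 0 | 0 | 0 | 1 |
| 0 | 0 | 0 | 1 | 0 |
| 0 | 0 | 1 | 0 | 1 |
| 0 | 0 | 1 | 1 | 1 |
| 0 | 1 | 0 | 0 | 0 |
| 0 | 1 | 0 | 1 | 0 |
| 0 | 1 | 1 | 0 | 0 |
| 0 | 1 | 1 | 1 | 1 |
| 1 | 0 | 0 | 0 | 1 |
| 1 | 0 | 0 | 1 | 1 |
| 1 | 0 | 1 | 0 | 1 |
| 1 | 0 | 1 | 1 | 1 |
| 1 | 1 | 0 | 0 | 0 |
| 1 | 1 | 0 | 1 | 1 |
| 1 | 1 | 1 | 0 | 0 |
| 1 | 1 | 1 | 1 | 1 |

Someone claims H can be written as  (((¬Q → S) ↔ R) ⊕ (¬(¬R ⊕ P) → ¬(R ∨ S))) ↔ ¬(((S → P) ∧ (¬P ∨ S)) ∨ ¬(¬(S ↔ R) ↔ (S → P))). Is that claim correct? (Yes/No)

Evaluate (((¬Q → S) ↔ R) ⊕ (¬(¬R ⊕ P) → ¬(R ∨ S))) ↔ ¬(((S → P) ∧ (¬P ∨ S)) ∨ ¬(¬(S ↔ R) ↔ (S → P))) on each row and compare to H:
  P=0, Q=0, R=0, S=0: formula gives 1, H = 1 ✓
  P=0, Q=0, R=0, S=1: formula gives 0, H = 0 ✓
  P=0, Q=0, R=1, S=0: formula gives 1, H = 1 ✓
  P=0, Q=0, R=1, S=1: formula gives 1, H = 1 ✓
  … (the remaining 12 rows also agree.)
Every row agrees, so the formula is equivalent.

Yes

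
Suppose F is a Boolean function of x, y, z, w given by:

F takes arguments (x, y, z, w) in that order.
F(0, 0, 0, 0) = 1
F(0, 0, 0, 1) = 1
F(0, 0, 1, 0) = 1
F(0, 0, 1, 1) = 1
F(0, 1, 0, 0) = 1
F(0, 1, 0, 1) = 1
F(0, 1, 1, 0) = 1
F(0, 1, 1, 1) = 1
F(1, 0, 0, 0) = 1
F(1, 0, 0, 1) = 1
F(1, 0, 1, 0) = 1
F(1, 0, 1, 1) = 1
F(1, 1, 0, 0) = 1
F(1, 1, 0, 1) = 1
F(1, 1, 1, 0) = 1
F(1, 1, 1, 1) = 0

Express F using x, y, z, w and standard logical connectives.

F(x, y, z, w) = not (((x and y) and z) and w)

Only row (1,1,1,1) gives 0. So F is 1 everywhere except there — the complement of the minterm x·y·z·w.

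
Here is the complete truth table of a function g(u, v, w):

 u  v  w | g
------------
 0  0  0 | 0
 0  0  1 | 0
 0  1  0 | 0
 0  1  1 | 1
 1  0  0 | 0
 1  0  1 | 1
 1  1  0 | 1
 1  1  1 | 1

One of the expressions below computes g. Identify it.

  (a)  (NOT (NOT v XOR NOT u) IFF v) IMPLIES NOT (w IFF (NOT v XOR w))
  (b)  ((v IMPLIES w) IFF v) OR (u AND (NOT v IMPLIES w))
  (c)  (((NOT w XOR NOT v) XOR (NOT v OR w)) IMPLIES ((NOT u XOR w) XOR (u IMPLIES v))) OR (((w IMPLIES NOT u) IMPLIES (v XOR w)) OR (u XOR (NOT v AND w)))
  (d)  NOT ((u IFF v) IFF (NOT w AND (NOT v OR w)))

b

(a): at (0,0,0) it gives 1, but g = 0 — eliminated.
(c): at (0,0,1) it gives 1, but g = 0 — eliminated.
(d): at (0,0,1) it gives 1, but g = 0 — eliminated.
(b) is the remaining candidate, and it agrees with g on all 8 inputs.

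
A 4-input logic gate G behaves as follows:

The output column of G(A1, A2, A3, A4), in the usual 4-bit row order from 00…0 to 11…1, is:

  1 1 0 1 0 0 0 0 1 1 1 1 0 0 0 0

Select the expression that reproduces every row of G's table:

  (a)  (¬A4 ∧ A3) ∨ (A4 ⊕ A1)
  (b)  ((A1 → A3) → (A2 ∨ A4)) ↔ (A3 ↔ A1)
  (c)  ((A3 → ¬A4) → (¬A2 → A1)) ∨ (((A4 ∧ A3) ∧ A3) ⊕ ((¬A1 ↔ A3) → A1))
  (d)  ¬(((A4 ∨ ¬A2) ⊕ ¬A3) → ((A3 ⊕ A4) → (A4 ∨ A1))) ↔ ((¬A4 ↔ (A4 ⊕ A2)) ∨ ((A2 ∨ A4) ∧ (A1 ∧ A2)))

d

(a): at (0,0,0,0) it gives 0, but G = 1 — eliminated.
(b): at (0,0,0,0) it gives 0, but G = 1 — eliminated.
(c): at (0,1,0,0) it gives 1, but G = 0 — eliminated.
(d) is the remaining candidate, and it agrees with G on all 16 inputs.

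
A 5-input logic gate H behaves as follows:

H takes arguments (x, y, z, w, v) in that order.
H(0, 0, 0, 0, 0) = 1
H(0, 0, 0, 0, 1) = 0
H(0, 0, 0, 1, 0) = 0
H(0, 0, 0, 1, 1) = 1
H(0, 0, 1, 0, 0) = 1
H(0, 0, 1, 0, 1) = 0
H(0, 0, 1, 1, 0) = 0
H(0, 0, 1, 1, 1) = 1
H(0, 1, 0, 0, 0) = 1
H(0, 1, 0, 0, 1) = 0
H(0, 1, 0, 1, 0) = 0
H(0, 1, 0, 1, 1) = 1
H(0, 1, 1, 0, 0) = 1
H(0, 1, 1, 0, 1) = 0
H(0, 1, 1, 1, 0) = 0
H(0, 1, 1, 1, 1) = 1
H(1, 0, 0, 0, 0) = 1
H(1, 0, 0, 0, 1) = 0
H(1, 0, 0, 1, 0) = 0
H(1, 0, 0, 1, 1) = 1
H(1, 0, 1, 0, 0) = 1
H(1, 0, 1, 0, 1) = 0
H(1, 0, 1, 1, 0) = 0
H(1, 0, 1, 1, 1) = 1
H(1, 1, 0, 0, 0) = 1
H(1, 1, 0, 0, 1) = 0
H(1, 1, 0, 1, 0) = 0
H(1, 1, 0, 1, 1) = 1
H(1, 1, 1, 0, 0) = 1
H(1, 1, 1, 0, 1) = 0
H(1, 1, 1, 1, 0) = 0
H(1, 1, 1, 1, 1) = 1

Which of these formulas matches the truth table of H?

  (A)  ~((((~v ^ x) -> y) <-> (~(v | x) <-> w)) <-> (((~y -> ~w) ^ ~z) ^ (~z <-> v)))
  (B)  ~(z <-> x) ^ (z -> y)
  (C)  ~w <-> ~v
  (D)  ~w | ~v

(A): at (0,0,0,1,0) it gives 1, but H = 0 — eliminated.
(B): at (0,0,0,0,1) it gives 1, but H = 0 — eliminated.
(D): at (0,0,0,0,1) it gives 1, but H = 0 — eliminated.
That leaves (C). Evaluating it on every row reproduces the table of H exactly.

C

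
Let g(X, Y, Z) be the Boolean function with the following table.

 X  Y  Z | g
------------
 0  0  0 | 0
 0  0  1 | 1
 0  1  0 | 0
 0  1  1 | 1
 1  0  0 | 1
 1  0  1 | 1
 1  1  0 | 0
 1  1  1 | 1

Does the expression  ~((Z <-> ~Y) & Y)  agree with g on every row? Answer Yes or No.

Test each input against both g and the formula:
  X=0, Y=0, Z=0: formula gives 1, but g = 0 ✗
Since they disagree at (0,0,0), the expression is not a correct formula for g.

No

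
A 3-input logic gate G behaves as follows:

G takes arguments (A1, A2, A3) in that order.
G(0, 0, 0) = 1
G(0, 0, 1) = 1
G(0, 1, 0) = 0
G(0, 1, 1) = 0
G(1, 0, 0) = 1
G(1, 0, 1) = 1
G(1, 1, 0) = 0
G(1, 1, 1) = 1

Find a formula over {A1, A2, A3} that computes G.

G(A1, A2, A3) = ~((((~A1 & A2) & ~A3) | ((~A1 & A2) & A3)) | ((A1 & A2) & ~A3))

There are just 3 zero rows: (0,1,0), (0,1,1), (1,1,0). Their minterms are ¬A1·A2·¬A3, ¬A1·A2·A3, A1·A2·¬A3; the OR of those covers precisely the 0-outputs, and negating it yields G.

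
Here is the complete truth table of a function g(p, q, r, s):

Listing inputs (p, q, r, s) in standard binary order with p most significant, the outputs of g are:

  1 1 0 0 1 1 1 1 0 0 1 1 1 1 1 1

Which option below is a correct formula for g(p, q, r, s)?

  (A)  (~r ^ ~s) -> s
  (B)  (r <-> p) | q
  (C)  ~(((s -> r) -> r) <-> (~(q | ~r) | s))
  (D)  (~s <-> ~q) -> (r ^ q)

B

(A) disagrees with g on (0,0,1,1) (formula → 1, table → 0); rule it out.
(C) disagrees with g on (0,0,0,0) (formula → 0, table → 1); rule it out.
(D) disagrees with g on (0,0,0,0) (formula → 0, table → 1); rule it out.
That leaves (B). Evaluating it on every row reproduces the table of g exactly.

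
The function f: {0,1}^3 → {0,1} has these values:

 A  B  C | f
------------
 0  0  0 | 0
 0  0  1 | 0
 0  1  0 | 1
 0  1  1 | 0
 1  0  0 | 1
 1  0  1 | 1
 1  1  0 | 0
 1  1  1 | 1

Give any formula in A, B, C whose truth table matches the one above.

Collect the rows where f=1 — (0,1,0), (1,0,0), (1,0,1), (1,1,1) — and write one minterm per row: ¬A·B·¬C, A·¬B·¬C, A·¬B·C, A·B·C. Their union (logical OR) reproduces the table exactly.

f(A, B, C) = ((((NOT A AND B) AND NOT C) OR ((A AND NOT B) AND NOT C)) OR ((A AND NOT B) AND C)) OR ((A AND B) AND C)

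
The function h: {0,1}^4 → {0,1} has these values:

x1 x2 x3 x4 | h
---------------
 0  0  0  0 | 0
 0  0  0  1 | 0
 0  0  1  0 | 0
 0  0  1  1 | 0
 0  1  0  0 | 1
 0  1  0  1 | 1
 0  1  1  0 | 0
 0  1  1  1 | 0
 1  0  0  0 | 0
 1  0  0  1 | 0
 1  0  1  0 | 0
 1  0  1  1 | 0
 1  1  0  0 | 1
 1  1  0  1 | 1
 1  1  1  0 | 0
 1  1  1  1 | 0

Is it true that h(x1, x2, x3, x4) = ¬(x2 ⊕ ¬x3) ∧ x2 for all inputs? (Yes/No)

Check the formula against h row by row:
  x1=0, x2=0, x3=0, x4=0: formula gives 0, h = 0 ✓
  x1=0, x2=0, x3=0, x4=1: formula gives 0, h = 0 ✓
  x1=0, x2=0, x3=1, x4=0: formula gives 0, h = 0 ✓
  x1=0, x2=0, x3=1, x4=1: formula gives 0, h = 0 ✓
  …and likewise for the remaining 12 rows.
Every row agrees, so the formula is equivalent.

Yes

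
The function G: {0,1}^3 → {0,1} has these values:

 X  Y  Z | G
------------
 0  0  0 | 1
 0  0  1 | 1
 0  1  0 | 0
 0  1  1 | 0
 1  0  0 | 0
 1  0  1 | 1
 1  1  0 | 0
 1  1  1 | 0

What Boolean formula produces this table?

The 1-rows are (0,0,0), (0,0,1), (1,0,1). Each contributes one minterm — ¬X·¬Y·¬Z; ¬X·¬Y·Z; X·¬Y·Z — and their disjunction is a sum-of-products form of G.

G(X, Y, Z) = (((not X and not Y) and not Z) or ((not X and not Y) and Z)) or ((X and not Y) and Z)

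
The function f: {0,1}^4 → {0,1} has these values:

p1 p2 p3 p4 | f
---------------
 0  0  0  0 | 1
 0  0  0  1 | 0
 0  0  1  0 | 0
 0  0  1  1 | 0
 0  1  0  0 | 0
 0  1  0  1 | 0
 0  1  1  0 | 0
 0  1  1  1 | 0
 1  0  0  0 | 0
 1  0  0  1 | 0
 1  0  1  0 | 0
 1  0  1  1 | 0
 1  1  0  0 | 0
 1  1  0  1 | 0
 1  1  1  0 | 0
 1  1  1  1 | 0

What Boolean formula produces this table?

The output is 1 only when every input is 0 — NOR of all inputs.

f(p1, p2, p3, p4) = (((p1 + p2) + p3) + p4)'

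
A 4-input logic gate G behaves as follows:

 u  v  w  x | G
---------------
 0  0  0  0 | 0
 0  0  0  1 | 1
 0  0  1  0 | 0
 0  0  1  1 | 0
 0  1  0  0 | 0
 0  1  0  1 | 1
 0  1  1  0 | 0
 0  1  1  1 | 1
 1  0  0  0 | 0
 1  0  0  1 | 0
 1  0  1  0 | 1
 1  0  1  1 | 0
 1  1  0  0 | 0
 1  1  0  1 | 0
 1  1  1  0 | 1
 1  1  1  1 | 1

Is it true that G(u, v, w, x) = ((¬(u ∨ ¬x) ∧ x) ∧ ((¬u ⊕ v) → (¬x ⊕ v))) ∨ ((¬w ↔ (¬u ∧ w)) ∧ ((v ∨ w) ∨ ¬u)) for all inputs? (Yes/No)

No

Check the formula against G row by row:
  u=0, v=0, w=0, x=0: formula gives 0, G = 0 ✓
  u=0, v=0, w=0, x=1: formula gives 0, but G = 1 ✗
Since they disagree at (0,0,0,1), the expression is not a correct formula for G.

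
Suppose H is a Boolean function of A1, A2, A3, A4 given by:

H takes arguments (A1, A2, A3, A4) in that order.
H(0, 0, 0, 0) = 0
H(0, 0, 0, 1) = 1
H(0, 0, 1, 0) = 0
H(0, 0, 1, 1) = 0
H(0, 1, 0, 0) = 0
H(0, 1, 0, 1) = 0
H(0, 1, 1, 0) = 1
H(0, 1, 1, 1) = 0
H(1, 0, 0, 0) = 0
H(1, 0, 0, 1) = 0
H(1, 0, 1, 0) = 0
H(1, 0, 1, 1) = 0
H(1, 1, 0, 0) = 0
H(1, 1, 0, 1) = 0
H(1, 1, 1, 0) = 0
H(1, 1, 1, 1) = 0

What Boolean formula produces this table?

Collect the rows where H=1 — (0,0,0,1), (0,1,1,0) — and write one minterm per row: ¬A1·¬A2·¬A3·A4, ¬A1·A2·A3·¬A4. Their union (logical OR) reproduces the table exactly.

H(A1, A2, A3, A4) = (((A1' · A2') · A3') · A4) + (((A1' · A2) · A3) · A4')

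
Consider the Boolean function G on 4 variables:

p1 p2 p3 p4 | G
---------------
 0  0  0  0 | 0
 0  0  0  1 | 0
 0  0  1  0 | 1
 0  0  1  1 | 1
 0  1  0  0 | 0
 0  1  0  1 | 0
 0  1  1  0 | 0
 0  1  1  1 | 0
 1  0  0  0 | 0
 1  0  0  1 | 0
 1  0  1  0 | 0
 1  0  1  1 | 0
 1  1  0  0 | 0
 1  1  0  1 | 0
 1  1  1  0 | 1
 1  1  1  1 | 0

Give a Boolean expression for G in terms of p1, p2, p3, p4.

G=1 on 3 inputs: (0,0,1,0), (0,0,1,1), (1,1,1,0). Reading each as a conjunction of literals (¬p1·¬p2·p3·¬p4, ¬p1·¬p2·p3·p4, p1·p2·p3·¬p4) and taking the OR gives the canonical DNF.

G(p1, p2, p3, p4) = ((((not p1 and not p2) and p3) and not p4) or (((not p1 and not p2) and p3) and p4)) or (((p1 and p2) and p3) and not p4)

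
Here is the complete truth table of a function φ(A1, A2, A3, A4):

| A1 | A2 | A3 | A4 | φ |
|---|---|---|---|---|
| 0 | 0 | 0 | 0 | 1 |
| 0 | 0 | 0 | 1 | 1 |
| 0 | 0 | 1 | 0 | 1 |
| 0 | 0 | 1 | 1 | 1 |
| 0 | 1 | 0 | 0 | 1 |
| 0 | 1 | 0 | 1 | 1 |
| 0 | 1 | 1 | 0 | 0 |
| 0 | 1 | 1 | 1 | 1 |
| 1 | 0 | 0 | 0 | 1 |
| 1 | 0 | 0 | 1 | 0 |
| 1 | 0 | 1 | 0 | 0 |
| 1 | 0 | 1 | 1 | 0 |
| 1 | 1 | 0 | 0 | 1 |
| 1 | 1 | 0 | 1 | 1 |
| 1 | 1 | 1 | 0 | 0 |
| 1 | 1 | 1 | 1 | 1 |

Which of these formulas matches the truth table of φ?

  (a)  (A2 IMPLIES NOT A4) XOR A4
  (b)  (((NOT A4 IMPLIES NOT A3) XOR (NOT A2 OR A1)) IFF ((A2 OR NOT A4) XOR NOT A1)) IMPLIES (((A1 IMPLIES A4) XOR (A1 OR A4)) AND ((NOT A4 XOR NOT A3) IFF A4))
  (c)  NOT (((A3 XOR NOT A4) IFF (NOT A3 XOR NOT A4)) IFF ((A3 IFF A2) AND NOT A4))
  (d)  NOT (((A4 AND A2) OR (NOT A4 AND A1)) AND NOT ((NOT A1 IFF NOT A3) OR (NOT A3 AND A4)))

b

(a): at (0,0,0,1) it gives 0, but φ = 1 — eliminated.
(c): at (0,0,0,1) it gives 0, but φ = 1 — eliminated.
(d): at (0,1,1,0) it gives 1, but φ = 0 — eliminated.
(b) is the remaining candidate, and it agrees with φ on all 16 inputs.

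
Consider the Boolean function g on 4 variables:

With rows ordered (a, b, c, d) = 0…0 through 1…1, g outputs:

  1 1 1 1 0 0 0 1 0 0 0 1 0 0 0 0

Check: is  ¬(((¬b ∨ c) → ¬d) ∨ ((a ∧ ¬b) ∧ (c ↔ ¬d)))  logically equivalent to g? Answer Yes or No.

Evaluate ¬(((¬b ∨ c) → ¬d) ∨ ((a ∧ ¬b) ∧ (c ↔ ¬d))) on each row and compare to g:
  a=0, b=0, c=0, d=0: formula gives 0, but g = 1 ✗
Since they disagree at (0,0,0,0), the expression is not a correct formula for g.

No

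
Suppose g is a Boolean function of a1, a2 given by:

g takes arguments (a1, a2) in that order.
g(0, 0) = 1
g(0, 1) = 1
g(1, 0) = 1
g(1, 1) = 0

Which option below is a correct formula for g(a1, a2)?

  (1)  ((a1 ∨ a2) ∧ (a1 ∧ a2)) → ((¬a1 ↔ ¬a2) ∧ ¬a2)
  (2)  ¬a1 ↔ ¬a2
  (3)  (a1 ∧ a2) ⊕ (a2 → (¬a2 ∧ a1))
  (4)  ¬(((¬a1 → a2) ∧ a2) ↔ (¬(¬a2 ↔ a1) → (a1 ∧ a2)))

(2) disagrees with g on (0,1) (formula → 0, table → 1); rule it out.
(3) disagrees with g on (0,1) (formula → 0, table → 1); rule it out.
(4) disagrees with g on (0,0) (formula → 0, table → 1); rule it out.
Only (1) survives; checking it on all 4 rows confirms it matches g.

1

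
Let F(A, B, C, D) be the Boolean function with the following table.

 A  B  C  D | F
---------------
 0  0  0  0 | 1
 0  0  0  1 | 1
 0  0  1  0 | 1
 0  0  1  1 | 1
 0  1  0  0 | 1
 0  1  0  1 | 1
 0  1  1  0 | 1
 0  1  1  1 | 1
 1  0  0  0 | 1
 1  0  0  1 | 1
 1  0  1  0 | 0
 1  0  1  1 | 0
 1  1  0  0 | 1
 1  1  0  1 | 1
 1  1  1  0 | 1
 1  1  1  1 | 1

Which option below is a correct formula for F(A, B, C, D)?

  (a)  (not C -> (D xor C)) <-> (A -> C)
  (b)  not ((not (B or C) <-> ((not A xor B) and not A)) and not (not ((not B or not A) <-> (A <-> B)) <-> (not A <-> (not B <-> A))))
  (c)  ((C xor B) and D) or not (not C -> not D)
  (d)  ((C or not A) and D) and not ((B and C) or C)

(a) fails at (0,0,0,0): the formula yields 0, F is 1.
(c) fails at (0,0,0,0): the formula yields 0, F is 1.
(d) fails at (0,0,0,0): the formula yields 0, F is 1.
Only (b) survives; checking it on all 16 rows confirms it matches F.

b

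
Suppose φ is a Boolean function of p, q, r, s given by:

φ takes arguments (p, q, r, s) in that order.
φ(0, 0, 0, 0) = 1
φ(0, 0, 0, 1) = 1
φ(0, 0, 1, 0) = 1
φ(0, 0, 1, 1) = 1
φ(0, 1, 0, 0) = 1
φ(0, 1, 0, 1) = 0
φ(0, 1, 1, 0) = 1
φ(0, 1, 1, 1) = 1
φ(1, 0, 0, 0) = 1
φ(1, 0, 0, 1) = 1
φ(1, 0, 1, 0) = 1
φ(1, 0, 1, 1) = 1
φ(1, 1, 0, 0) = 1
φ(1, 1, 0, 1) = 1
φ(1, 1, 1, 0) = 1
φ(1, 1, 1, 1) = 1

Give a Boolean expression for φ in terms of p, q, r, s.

φ(p, q, r, s) = (((p' · q) · r') · s)'

φ is 0 on exactly one input, (0,1,0,1), whose minterm is ¬p·q·¬r·s. So φ is the negation of that single conjunction.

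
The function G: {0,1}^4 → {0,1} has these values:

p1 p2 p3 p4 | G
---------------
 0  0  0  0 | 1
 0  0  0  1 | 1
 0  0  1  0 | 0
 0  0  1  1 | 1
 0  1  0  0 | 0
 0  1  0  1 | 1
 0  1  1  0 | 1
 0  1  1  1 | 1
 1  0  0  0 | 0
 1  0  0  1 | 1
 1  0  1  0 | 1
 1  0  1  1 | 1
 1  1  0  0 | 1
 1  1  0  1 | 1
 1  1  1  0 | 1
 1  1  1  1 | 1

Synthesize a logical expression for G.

G is 0 on only 3 rows — (0,0,1,0), (0,1,0,0), (1,0,0,0). Writing each as a minterm (¬p1·¬p2·p3·¬p4, ¬p1·p2·¬p3·¬p4, p1·¬p2·¬p3·¬p4) and OR-ing them characterizes exactly where G=0, so G is the negation of that disjunction.

G(p1, p2, p3, p4) = (((((p1' · p2') · p3) · p4') + (((p1' · p2) · p3') · p4')) + (((p1 · p2') · p3') · p4'))'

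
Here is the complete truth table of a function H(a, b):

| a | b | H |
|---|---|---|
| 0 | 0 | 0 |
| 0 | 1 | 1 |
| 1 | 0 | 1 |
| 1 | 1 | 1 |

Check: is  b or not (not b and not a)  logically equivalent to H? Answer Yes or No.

Yes

Test each input against both H and the formula:
  a=0, b=0: formula gives 0, H = 0 ✓
  a=0, b=1: formula gives 1, H = 1 ✓
  a=1, b=0: formula gives 1, H = 1 ✓
  a=1, b=1: formula gives 1, H = 1 ✓
Every row agrees, so the formula is equivalent.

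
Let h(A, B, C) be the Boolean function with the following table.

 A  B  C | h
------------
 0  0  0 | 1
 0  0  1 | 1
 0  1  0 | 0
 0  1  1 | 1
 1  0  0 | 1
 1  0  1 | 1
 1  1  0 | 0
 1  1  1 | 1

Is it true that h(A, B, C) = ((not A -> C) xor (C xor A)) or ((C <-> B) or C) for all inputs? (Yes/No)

Yes

Evaluate ((not A -> C) xor (C xor A)) or ((C <-> B) or C) on each row and compare to h:
  A=0, B=0, C=0: formula gives 1, h = 1 ✓
  A=0, B=0, C=1: formula gives 1, h = 1 ✓
  A=0, B=1, C=0: formula gives 0, h = 0 ✓
  A=0, B=1, C=1: formula gives 1, h = 1 ✓
  A=1, B=0, C=0: formula gives 1, h = 1 ✓
  …and likewise for the remaining 3 rows.
No disagreement on any input; they are logically equivalent.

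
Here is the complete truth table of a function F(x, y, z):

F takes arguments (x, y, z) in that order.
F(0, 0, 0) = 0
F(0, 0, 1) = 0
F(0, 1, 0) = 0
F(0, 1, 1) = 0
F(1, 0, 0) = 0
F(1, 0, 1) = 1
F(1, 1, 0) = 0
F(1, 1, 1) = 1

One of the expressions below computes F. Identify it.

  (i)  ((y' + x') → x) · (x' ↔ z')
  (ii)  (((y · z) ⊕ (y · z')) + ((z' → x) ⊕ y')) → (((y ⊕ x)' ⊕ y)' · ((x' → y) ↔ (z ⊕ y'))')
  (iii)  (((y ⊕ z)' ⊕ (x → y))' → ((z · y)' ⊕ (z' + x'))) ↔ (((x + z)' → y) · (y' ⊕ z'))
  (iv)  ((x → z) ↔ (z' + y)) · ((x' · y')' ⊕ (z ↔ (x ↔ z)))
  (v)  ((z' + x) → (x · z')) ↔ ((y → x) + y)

i

(ii): at (0,0,1) it gives 1, but F = 0 — eliminated.
(iii): at (0,0,0) it gives 1, but F = 0 — eliminated.
(iv): at (0,1,0) it gives 1, but F = 0 — eliminated.
(v): at (0,0,1) it gives 1, but F = 0 — eliminated.
Only (i) survives; checking it on all 8 rows confirms it matches F.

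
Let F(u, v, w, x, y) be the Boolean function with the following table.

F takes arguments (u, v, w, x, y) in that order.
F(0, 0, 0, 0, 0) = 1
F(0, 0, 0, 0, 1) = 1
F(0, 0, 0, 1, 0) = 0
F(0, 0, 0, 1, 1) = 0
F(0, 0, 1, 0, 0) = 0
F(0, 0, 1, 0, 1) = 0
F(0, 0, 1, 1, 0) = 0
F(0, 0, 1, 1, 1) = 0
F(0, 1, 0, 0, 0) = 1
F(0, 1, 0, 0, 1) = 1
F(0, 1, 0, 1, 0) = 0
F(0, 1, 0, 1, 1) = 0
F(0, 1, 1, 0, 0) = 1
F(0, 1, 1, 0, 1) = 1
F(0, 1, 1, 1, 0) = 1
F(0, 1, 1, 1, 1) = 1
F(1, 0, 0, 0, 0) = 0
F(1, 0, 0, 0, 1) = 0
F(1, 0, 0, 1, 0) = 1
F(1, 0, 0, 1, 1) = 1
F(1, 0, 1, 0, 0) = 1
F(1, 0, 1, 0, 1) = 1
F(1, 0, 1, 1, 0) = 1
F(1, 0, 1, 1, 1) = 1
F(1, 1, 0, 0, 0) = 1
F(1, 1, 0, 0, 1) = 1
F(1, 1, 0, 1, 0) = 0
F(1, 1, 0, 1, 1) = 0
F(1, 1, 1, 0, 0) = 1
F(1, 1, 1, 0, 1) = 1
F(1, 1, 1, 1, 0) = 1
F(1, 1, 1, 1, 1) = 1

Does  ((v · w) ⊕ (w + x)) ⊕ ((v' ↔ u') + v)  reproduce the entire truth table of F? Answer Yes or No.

Yes

Check the formula against F row by row:
  u=0, v=0, w=0, x=0, y=0: formula gives 1, F = 1 ✓
  u=0, v=0, w=0, x=0, y=1: formula gives 1, F = 1 ✓
  u=0, v=0, w=0, x=1, y=0: formula gives 0, F = 0 ✓
  u=0, v=0, w=0, x=1, y=1: formula gives 0, F = 0 ✓
  … (the remaining 28 rows also agree.)
No disagreement on any input; they are logically equivalent.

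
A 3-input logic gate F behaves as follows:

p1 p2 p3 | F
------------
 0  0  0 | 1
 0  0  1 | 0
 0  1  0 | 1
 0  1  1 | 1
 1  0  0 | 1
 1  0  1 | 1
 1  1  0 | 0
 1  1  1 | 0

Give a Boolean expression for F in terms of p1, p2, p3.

F(p1, p2, p3) = NOT ((((NOT p1 AND NOT p2) AND p3) OR ((p1 AND p2) AND NOT p3)) OR ((p1 AND p2) AND p3))

The 0-rows are (0,0,1), (1,1,0), (1,1,1). Take each as a conjunction (¬p1·¬p2·p3, p1·p2·¬p3, p1·p2·p3), form their disjunction, and complement — that gives a formula that is 1 everywhere F is.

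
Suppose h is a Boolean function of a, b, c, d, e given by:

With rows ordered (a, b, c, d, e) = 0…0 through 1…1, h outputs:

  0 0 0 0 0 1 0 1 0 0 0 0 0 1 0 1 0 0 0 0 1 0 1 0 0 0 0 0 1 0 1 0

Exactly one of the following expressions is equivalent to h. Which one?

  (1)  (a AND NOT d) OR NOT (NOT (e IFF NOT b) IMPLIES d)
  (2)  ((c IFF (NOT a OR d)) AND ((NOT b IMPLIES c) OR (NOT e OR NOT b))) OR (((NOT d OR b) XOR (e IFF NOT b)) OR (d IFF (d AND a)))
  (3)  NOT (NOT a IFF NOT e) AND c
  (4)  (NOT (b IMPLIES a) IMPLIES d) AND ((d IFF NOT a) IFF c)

3

(1) fails at (0,0,0,0,0): the formula yields 1, h is 0.
(2) fails at (0,0,0,0,0): the formula yields 1, h is 0.
(4) fails at (0,0,0,0,0): the formula yields 1, h is 0.
(3) is the remaining candidate, and it agrees with h on all 32 inputs.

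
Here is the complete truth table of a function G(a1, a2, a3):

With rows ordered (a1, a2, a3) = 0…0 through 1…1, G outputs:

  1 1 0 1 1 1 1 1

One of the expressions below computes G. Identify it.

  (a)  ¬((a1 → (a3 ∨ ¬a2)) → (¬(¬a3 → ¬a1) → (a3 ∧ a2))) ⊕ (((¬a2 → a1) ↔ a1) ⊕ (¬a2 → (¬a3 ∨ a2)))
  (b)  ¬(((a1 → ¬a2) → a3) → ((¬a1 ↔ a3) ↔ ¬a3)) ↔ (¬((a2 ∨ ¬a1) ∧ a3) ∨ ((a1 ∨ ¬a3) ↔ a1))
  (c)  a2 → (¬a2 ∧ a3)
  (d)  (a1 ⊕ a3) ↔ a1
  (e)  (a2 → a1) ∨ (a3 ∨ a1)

(a): at (0,0,0) it gives 0, but G = 1 — eliminated.
(b): at (0,0,0) it gives 0, but G = 1 — eliminated.
(c): at (0,1,1) it gives 0, but G = 1 — eliminated.
(d): at (0,0,1) it gives 0, but G = 1 — eliminated.
Only (e) survives; checking it on all 8 rows confirms it matches G.

e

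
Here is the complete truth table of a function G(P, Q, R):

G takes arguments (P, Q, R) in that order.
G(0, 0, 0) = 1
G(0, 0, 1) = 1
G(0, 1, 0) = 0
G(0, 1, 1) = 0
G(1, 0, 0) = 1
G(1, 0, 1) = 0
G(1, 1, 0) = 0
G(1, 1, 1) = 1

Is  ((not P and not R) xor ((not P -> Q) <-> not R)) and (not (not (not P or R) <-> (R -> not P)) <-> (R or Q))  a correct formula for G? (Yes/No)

Evaluate ((not P and not R) xor ((not P -> Q) <-> not R)) and (not (not (not P or R) <-> (R -> not P)) <-> (R or Q)) on each row and compare to G:
  P=0, Q=0, R=0: formula gives 0, but G = 1 ✗
Row (0,0,0) is a counterexample, so the formula is not equivalent to G.

No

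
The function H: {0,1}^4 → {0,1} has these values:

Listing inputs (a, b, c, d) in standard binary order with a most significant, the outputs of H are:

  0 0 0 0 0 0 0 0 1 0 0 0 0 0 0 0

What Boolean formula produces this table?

H is 1 on exactly one input, (1,0,0,0), whose minterm is a·¬b·¬c·¬d. So H is just that conjunction.

H(a, b, c, d) = ((a AND NOT b) AND NOT c) AND NOT d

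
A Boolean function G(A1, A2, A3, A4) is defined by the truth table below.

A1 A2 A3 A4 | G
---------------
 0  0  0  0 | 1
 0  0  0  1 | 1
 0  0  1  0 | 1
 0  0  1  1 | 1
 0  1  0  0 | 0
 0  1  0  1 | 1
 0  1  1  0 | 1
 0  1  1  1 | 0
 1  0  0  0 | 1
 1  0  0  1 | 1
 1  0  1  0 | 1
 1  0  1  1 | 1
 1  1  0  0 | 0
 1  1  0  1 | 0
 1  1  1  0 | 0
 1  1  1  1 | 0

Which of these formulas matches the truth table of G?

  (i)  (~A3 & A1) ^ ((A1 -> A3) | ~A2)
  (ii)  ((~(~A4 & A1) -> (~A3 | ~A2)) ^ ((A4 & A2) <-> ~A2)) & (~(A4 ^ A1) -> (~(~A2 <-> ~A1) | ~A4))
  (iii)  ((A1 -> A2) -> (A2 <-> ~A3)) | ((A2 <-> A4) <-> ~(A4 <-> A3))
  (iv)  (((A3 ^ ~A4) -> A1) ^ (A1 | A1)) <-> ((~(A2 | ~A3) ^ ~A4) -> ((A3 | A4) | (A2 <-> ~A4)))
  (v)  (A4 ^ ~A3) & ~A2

(i) disagrees with G on (0,1,0,0) (formula → 1, table → 0); rule it out.
(iii) disagrees with G on (0,0,0,0) (formula → 0, table → 1); rule it out.
(iv) disagrees with G on (0,0,1,1) (formula → 0, table → 1); rule it out.
(v) disagrees with G on (0,0,0,1) (formula → 0, table → 1); rule it out.
Only (ii) survives; checking it on all 16 rows confirms it matches G.

ii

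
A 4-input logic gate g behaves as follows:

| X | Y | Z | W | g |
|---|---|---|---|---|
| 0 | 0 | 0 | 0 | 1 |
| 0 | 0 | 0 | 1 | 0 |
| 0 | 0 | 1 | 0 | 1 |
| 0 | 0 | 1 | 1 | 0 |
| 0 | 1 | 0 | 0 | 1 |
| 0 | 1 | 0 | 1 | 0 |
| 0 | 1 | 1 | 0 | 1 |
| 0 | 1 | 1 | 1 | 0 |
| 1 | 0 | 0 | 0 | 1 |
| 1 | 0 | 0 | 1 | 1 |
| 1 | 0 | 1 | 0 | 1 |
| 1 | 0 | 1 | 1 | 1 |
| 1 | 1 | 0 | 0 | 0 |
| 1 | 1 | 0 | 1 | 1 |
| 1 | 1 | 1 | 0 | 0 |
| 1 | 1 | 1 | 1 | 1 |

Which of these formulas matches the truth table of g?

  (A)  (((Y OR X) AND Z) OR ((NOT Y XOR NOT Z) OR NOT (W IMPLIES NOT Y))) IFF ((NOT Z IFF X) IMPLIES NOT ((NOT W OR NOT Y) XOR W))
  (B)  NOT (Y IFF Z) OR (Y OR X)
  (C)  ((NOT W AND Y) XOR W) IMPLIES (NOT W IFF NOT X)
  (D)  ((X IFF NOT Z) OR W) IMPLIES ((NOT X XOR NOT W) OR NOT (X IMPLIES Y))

(A): at (0,0,0,0) it gives 0, but g = 1 — eliminated.
(B): at (0,0,0,0) it gives 0, but g = 1 — eliminated.
(D): at (0,0,0,1) it gives 1, but g = 0 — eliminated.
Only (C) survives; checking it on all 16 rows confirms it matches g.

C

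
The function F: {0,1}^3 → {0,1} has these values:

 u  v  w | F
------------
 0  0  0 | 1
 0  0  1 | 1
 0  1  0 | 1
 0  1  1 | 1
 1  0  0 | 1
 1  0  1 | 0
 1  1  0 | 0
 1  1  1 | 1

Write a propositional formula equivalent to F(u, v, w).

F(u, v, w) = (((u · v') · w) + ((u · v) · w'))'

F is 0 on only 2 rows — (1,0,1), (1,1,0). Writing each as a minterm (u·¬v·w, u·v·¬w) and OR-ing them characterizes exactly where F=0, so F is the negation of that disjunction.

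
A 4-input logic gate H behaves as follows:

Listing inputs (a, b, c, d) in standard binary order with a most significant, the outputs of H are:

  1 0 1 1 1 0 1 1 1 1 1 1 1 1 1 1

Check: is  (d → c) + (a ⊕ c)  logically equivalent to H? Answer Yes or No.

Test each input against both H and the formula:
  a=0, b=0, c=0, d=0: formula gives 1, H = 1 ✓
  a=0, b=0, c=0, d=1: formula gives 0, H = 0 ✓
  a=0, b=0, c=1, d=0: formula gives 1, H = 1 ✓
  a=0, b=0, c=1, d=1: formula gives 1, H = 1 ✓
  …and likewise for the remaining 12 rows.
Every row agrees, so the formula is equivalent.

Yes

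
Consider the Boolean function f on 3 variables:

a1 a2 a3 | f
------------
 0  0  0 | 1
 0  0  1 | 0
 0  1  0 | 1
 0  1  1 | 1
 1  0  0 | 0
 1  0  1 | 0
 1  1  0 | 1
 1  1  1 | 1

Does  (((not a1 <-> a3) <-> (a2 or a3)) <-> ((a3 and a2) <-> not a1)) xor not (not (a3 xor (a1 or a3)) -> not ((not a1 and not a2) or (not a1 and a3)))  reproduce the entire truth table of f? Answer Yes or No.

No

Check the formula against f row by row:
  a1=0, a2=0, a3=0: formula gives 1, f = 1 ✓
  a1=0, a2=0, a3=1: formula gives 1, but f = 0 ✗
Row (0,0,1) is a counterexample, so the formula is not equivalent to f.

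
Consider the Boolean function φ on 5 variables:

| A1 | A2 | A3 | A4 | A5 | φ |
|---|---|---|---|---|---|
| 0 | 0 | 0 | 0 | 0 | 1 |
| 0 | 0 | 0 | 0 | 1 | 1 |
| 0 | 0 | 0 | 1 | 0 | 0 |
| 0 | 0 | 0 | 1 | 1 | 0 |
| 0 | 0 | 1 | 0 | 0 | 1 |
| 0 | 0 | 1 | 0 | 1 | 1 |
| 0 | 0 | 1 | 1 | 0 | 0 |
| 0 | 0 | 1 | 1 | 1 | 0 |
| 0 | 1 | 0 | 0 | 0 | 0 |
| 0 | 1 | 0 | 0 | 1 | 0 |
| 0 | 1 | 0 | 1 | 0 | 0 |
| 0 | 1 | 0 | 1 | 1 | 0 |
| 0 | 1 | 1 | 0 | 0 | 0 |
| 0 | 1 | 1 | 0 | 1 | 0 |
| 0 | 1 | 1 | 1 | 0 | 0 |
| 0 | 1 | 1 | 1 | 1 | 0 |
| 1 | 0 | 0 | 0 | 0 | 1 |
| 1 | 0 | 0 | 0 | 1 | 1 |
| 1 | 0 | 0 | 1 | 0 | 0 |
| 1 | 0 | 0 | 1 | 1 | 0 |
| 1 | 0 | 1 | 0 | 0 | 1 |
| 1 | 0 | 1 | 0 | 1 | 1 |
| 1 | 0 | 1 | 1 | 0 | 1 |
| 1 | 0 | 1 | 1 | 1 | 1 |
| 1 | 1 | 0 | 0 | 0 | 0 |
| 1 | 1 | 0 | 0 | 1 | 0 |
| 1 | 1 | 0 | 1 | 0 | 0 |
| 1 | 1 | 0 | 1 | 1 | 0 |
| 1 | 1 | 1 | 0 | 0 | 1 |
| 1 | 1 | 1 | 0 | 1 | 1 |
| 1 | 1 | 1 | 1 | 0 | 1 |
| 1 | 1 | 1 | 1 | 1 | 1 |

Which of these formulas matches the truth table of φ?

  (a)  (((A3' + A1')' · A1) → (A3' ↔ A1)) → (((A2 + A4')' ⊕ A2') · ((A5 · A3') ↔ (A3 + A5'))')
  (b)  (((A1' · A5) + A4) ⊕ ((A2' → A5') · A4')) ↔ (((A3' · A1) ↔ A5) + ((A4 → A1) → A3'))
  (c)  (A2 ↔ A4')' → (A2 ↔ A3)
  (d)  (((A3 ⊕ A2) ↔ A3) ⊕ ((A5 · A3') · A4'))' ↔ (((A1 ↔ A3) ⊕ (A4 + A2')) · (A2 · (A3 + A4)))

a

(b) disagrees with φ on (0,0,0,1,0) (formula → 1, table → 0); rule it out.
(c) disagrees with φ on (0,0,0,1,0) (formula → 1, table → 0); rule it out.
(d) disagrees with φ on (0,0,0,0,1) (formula → 0, table → 1); rule it out.
Only (a) survives; checking it on all 32 rows confirms it matches φ.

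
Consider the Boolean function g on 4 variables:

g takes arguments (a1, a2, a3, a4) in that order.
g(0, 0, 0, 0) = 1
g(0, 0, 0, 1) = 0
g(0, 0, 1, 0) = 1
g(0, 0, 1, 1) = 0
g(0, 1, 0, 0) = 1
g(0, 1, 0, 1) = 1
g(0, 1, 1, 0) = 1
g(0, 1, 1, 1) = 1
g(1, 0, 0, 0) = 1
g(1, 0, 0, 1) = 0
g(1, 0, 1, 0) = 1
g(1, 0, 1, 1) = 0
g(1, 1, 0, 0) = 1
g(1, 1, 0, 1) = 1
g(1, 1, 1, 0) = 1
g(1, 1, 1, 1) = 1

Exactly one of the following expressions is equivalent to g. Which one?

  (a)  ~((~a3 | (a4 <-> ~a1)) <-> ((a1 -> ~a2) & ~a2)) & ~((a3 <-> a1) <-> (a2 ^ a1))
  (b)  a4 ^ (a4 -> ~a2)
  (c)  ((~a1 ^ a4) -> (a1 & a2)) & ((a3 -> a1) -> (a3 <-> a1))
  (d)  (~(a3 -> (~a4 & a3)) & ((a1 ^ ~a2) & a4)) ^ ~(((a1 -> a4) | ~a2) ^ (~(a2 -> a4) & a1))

b

(a) disagrees with g on (0,0,0,0) (formula → 0, table → 1); rule it out.
(c) disagrees with g on (0,0,0,0) (formula → 0, table → 1); rule it out.
(d) disagrees with g on (0,0,0,0) (formula → 0, table → 1); rule it out.
Only (b) survives; checking it on all 16 rows confirms it matches g.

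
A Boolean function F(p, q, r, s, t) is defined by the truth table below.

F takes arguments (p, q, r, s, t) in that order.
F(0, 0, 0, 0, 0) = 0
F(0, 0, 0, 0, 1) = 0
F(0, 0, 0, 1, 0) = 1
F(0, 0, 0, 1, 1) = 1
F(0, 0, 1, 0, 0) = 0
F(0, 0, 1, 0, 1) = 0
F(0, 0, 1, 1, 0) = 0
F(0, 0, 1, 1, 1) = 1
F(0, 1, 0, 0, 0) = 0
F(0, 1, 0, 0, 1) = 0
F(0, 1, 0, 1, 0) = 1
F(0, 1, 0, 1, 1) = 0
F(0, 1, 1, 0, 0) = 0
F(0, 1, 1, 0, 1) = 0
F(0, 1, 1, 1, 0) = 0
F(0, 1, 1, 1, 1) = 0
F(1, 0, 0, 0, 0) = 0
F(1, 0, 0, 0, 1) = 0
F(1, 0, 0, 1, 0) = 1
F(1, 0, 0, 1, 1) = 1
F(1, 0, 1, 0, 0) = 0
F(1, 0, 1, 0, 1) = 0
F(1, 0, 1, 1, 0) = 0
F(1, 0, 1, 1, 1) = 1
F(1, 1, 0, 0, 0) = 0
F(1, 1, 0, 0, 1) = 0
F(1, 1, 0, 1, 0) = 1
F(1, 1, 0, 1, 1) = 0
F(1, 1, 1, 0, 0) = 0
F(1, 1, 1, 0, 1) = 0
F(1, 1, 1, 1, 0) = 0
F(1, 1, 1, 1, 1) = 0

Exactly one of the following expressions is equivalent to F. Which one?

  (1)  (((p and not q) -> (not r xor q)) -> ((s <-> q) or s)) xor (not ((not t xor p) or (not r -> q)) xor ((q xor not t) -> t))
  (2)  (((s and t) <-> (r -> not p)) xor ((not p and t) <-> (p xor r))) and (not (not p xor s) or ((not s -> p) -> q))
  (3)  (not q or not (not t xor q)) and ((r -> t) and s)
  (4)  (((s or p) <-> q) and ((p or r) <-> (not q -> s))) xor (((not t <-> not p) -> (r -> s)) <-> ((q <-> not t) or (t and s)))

3

(1) fails at (0,0,0,0,0): the formula yields 1, F is 0.
(2) fails at (0,0,0,0,0): the formula yields 1, F is 0.
(4) fails at (0,0,0,0,0): the formula yields 1, F is 0.
Only (3) survives; checking it on all 32 rows confirms it matches F.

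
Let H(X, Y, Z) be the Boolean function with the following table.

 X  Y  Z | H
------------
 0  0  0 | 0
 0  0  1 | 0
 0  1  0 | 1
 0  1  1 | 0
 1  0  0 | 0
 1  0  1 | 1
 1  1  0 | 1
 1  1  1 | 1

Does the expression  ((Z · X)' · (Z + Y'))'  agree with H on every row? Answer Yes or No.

Yes

Evaluate ((Z · X)' · (Z + Y'))' on each row and compare to H:
  X=0, Y=0, Z=0: formula gives 0, H = 0 ✓
  X=0, Y=0, Z=1: formula gives 0, H = 0 ✓
  X=0, Y=1, Z=0: formula gives 1, H = 1 ✓
  X=0, Y=1, Z=1: formula gives 0, H = 0 ✓
  X=1, Y=0, Z=0: formula gives 0, H = 0 ✓
  …and likewise for the remaining 3 rows.
No disagreement on any input; they are logically equivalent.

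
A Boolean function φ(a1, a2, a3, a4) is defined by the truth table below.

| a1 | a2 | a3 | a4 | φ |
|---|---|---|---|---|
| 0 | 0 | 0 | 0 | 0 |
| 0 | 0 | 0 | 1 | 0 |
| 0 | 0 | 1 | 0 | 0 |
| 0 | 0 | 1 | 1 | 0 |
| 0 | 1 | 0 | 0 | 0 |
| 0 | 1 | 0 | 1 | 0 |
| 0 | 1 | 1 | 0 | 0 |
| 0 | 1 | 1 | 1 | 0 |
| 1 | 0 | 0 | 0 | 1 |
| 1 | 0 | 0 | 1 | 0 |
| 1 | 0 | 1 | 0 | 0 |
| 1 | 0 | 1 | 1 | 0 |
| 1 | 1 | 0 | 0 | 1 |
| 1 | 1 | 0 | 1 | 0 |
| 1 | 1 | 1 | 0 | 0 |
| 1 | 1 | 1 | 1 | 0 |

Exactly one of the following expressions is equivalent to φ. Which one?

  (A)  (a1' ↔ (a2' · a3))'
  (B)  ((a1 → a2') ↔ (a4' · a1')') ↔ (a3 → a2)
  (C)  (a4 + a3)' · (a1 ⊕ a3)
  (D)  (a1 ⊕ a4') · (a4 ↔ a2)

(A): at (0,0,0,0) it gives 1, but φ = 0 — eliminated.
(B): at (0,0,0,1) it gives 1, but φ = 0 — eliminated.
(D): at (0,0,0,0) it gives 1, but φ = 0 — eliminated.
Only (C) survives; checking it on all 16 rows confirms it matches φ.

C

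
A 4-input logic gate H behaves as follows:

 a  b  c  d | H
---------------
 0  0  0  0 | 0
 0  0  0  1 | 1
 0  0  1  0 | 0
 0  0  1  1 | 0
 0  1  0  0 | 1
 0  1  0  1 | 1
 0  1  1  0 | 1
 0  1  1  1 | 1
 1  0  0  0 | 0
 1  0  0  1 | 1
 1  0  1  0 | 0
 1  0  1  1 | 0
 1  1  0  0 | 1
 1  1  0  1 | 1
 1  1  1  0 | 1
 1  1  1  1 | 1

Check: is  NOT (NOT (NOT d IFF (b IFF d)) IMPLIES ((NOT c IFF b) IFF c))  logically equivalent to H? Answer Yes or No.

No

Check the formula against H row by row:
  a=0, b=0, c=0, d=0: formula gives 0, H = 0 ✓
  a=0, b=0, c=0, d=1: formula gives 0, but H = 1 ✗
Since they disagree at (0,0,0,1), the expression is not a correct formula for H.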